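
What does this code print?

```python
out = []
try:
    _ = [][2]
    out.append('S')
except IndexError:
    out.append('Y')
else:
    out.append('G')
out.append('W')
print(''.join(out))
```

Execution trace: 'Y' (except IndexError) → 'W' (after the try/except). Output: YW

Answer: YW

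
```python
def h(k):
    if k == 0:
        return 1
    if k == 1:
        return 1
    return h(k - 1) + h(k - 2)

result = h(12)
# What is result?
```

Build up from base cases: h(0)=1, h(1)=1, h(2)=2, h(3)=3, h(4)=5, h(5)=8, h(6)=13, ..., h(12)=233

Answer: 233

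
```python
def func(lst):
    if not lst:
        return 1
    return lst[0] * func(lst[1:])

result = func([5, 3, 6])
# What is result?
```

Product over [5, 3, 6] = 5 * 3 * 6 = 90

Answer: 90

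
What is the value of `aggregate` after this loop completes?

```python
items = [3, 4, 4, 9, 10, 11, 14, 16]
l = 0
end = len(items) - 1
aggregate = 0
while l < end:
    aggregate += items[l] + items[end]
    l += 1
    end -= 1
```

Sum of pairs from ends
`aggregate` takes the values: 0 → 19 → 37 → 52 → 71

Answer: 71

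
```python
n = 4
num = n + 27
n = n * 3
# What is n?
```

Trace:
`n = 4` → n = 4
`num = n + 27` → num = 31
`n = n * 3` → n = 12
So n = 12

Answer: 12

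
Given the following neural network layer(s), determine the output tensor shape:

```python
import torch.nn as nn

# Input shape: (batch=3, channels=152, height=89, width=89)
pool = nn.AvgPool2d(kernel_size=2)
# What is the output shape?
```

Input: (3, 152, 89, 89) -> Output: (3, 152, 44, 44)

Answer: (3, 152, 44, 44)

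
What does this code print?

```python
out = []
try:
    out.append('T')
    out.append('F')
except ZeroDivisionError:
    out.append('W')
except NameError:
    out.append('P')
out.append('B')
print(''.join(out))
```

Execution trace: 'T' (try body) → 'F' (try body, no exception) → 'B' (after the try/except). Output: TFB

Answer: TFB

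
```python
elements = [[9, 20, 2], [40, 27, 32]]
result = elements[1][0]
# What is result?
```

Trace:
`elements = [[9, 20, 2], [40, 27, 32]]` → elements = [[9, 20, 2], [40, 27, 32]]
`result = elements[1][0]` → result = 40
So result = 40

Answer: 40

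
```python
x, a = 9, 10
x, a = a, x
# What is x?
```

Trace:
`x, a = 9, 10` → x = 9; a = 10
`x, a = a, x` → x = 10; a = 9
So x = 10

Answer: 10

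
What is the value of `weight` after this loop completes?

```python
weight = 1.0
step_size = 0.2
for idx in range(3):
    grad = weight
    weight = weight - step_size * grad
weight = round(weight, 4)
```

Gradient descent: w = 1.0 * (1 - 0.2)^3
`weight` takes the values: 1.0 → 0.8 → 0.64 → 0.512

Answer: 0.512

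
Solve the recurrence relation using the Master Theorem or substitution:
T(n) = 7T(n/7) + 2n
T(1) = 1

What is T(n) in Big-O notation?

By Master Theorem: a=7, b=7, f(n)=2n. Since log_7(7) = 1 and f(n) = Θ(n^1), Case 2 applies. T(n) = O(n log n).

Answer: O(n log n)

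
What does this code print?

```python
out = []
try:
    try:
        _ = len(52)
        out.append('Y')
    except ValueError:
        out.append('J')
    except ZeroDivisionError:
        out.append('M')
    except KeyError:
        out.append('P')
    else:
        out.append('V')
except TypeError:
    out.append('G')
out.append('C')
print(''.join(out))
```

Execution trace: 'G' (outer except TypeError) → 'C' (after the try/except). Output: GC

Answer: GC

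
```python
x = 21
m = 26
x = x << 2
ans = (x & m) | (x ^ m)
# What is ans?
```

Trace:
`x = 21` → x = 21
`m = 26` → m = 26
`x = x << 2` → x = 84
`ans = (x & m) | (x ^ m)` → ans = 94
So ans = 94

Answer: 94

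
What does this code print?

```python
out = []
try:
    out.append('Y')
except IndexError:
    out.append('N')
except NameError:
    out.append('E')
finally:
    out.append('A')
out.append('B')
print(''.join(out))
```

Execution trace: 'Y' (try body, no exception) → 'A' (finally) → 'B' (after the try/except). Output: YAB

Answer: YAB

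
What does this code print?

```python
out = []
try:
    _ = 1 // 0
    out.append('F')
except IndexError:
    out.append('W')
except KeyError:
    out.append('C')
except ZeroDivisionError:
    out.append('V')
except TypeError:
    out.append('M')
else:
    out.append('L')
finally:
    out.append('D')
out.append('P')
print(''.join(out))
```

Execution trace: 'V' (except ZeroDivisionError) → 'D' (finally) → 'P' (after the try/except). Output: VDP

Answer: VDP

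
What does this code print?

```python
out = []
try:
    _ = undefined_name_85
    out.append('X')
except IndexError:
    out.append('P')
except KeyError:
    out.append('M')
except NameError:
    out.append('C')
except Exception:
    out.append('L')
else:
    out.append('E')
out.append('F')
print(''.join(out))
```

Execution trace: 'C' (except NameError) → 'F' (after the try/except). Output: CF

Answer: CF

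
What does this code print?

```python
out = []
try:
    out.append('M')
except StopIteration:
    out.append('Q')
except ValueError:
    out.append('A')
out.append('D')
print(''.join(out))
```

Execution trace: 'M' (try body, no exception) → 'D' (after the try/except). Output: MD

Answer: MD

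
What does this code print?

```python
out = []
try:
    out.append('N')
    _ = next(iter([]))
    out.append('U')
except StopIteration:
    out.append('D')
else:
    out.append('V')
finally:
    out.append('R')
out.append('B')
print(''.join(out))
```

Execution trace: 'N' (try body) → 'D' (except StopIteration) → 'R' (finally) → 'B' (after the try/except). Output: NDRB

Answer: NDRB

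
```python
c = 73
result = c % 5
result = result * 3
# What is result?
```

Trace:
`c = 73` → c = 73
`result = c % 5` → result = 3
`result = result * 3` → result = 9
So result = 9

Answer: 9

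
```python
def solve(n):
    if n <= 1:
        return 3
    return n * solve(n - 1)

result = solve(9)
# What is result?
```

solve(9) = 9 * 8 * 7 * 6 * 5 * 4 * 3 * 2 * 3 = 1088640

Answer: 1088640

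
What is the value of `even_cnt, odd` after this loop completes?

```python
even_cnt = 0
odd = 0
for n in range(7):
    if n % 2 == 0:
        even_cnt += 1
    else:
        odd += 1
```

Count evens and odds in range(7)
`even_cnt, odd` takes the values: (0, 0) → (1, 0) → (1, 1) → (2, 1) → (2, 2) → (3, 2) → (3, 3) → (4, 3)

Answer: 4, 3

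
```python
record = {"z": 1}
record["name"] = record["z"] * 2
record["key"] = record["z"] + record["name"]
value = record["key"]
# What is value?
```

Trace:
`record = {"z": 1}` → record = {'z': 1}
`record["name"] = record["z"] * 2` → record = {'z': 1, 'name': 2}
`record["key"] = record["z"] + record["name"]` → record = {'z': 1, 'name': 2, 'key': 3}
`value = record["key"]` → value = 3
So value = 3

Answer: 3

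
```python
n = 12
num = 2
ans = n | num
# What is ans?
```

Trace:
`n = 12` → n = 12
`num = 2` → num = 2
`ans = n | num` → ans = 14
So ans = 14

Answer: 14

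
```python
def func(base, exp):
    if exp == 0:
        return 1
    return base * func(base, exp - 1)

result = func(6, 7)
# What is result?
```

func(6, 7) = 6 * 6 * 6 * 6 * 6 * 6 * 6 = 279936

Answer: 279936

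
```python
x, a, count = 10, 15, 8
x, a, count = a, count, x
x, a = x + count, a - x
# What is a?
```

Trace:
`x, a, count = 10, 15, 8` → x = 10; a = 15; count = 8
`x, a, count = a, count, x` → x = 15; a = 8; count = 10
`x, a = x + count, a - x` → x = 25; a = -7
So a = -7

Answer: -7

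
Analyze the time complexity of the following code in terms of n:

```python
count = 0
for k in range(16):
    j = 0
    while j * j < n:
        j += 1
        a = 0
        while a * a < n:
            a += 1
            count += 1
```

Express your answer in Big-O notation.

Each loop level contributes: 1 × √n × √n. Multiplying the contributions gives O(n).

Answer: O(n)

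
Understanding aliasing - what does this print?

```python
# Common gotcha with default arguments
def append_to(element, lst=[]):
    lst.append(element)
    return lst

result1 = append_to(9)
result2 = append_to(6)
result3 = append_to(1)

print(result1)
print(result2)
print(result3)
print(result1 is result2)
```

Key concept: mutable default argument gotcha.
Step by step:
`result1 = append_to(9)` → result1 = [9]
`result2 = append_to(6)` → result1 = [9, 6] (same object as result2); result2 = [9, 6] (same object as result1)
`result3 = append_to(1)` → result1 = [9, 6, 1] (same object as result2, result3); result2 = [9, 6, 1] (same object as result1, result3); result3 = [9, 6, 1] (same object as result1, result2)
`print(result1)` → prints [9, 6, 1]
`print(result2)` → prints [9, 6, 1]
`print(result3)` → prints [9, 6, 1]
`print(result1 is result2)` → prints True

Answer:
[9, 6, 1]
[9, 6, 1]
[9, 6, 1]
True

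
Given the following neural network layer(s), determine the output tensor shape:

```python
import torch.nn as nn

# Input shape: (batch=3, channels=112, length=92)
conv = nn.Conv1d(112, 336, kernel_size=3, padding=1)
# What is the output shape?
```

Input: (3, 112, 92) -> Output: (3, 336, 92)

Answer: (3, 336, 92)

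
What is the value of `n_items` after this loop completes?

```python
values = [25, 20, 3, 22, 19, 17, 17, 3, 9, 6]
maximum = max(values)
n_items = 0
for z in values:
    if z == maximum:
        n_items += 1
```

Count of max value 25 in [25, 20, 3, 22, 19, 17, 17, 3, 9, 6]
`n_items` takes the values: 0 → 1

Answer: 1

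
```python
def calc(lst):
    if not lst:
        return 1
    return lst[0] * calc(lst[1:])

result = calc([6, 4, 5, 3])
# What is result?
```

Product over [6, 4, 5, 3] = 6 * 4 * 5 * 3 = 360

Answer: 360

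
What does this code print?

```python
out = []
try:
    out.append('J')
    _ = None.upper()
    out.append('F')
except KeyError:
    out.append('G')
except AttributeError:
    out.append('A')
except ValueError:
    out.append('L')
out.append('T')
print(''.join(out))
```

Execution trace: 'J' (try body) → 'A' (except AttributeError) → 'T' (after the try/except). Output: JAT

Answer: JAT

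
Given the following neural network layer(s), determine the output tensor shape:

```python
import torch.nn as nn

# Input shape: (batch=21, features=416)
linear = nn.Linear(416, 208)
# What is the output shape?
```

Input: (21, 416) -> Output: (21, 208)

Answer: (21, 208)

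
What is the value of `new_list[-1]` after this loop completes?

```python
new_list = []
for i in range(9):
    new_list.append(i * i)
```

Last element of squares 0 to 8
`new_list` takes the values: [] → [0] → [0, 1] → [0, 1, 4] → [0, 1, 4, 9] → [0, 1, 4, 9, 16] → [0, 1, 4, 9, 16, 25] → [0, 1, 4, 9, 16, 25, 36] → [0, 1, 4, 9, 16, 25, 36, 49] → [0, 1, 4, 9, 16, 25, 36, 49, 64]
So `new_list[-1]` = 64

Answer: 64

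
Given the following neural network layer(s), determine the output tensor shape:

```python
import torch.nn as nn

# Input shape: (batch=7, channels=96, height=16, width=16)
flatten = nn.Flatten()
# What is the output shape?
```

Input: (7, 96, 16, 16) -> Output: (7, 24576)

Answer: (7, 24576)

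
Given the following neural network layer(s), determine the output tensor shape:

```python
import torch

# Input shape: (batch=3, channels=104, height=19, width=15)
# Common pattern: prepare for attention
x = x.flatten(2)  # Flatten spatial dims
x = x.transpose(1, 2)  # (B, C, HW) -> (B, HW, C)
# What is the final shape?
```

Input: (3, 104, 19, 15) -> after flatten(2): (3, 104, 285) -> Output: (3, 285, 104)

Answer: (3, 285, 104)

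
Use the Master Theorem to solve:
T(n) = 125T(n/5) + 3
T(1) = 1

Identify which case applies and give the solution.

a=125, b=5, f(n)=3. log_5(125) = 3. Since c=0 < 3, Case 1 applies: T(n) = Θ(n^log_b(a)) = O(n^3).

Answer: O(n^3) - Case 1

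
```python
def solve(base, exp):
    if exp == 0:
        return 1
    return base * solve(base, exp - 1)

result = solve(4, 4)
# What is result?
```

solve(4, 4) = 4 * 4 * 4 * 4 = 256

Answer: 256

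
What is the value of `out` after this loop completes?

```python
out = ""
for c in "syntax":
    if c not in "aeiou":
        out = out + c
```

Remove vowels from 'syntax'
`out` takes the values: "" → "s" → "sy" → "syn" → "synt" → "syntx"

Answer: "syntx"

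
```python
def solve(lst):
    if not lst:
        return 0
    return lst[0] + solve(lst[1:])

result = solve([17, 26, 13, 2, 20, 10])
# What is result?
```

17 + 26 + 13 + 2 + 20 + 10 + 0 = 88

Answer: 88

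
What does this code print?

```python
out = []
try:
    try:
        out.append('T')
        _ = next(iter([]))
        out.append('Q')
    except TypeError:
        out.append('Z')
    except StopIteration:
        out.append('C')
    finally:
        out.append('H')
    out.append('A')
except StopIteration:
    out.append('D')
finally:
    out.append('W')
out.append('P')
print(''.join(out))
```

Execution trace: 'T' (inner try body) → 'C' (inner except StopIteration) → 'H' (inner finally) → 'A' (try body, no exception) → 'W' (finally) → 'P' (after the try/except). Output: TCHAWP

Answer: TCHAWP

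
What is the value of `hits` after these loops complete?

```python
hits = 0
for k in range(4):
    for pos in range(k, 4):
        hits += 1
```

Upper triangle: 4 + 3 + ... + 1
`hits` takes the values: 0 → 1 → 2 → 3 → 4 → 5 → 6 → 7 → 8 → 9 → 10

Answer: 10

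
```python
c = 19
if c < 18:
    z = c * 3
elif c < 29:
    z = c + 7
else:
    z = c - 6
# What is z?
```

Trace:
`c = 19` → c = 19
`if c < 18: ...` → c < 18 is False, c < 29 is True → z = 26
So z = 26

Answer: 26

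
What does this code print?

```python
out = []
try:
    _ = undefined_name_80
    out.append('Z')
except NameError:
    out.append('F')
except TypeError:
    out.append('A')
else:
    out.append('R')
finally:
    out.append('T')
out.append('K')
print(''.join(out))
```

Execution trace: 'F' (except NameError) → 'T' (finally) → 'K' (after the try/except). Output: FTK

Answer: FTK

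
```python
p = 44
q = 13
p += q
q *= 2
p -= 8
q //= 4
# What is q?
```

Trace:
`p = 44` → p = 44
`q = 13` → q = 13
`p += q` → p = 57
`q *= 2` → q = 26
`p -= 8` → p = 49
`q //= 4` → q = 6
So q = 6

Answer: 6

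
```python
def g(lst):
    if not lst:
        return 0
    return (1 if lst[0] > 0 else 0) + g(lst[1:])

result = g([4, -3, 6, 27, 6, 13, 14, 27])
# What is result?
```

Count of positive elements in [4, -3, 6, 27, 6, 13, 14, 27] = 7

Answer: 7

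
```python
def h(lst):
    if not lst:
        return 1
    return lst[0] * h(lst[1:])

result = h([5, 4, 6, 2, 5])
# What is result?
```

Product over [5, 4, 6, 2, 5] = 5 * 4 * 6 * 2 * 5 = 1200

Answer: 1200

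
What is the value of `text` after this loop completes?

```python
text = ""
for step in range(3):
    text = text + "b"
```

Repeat 'b' 3 times
`text` takes the values: "" → "b" → "bb" → "bbb"

Answer: "bbb"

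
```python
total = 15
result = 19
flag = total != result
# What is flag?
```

Trace:
`total = 15` → total = 15
`result = 19` → result = 19
`flag = total != result` → flag = True
So flag = True

Answer: True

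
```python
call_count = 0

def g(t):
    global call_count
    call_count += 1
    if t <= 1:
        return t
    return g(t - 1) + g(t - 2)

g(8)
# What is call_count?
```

Calls(t) = 1 + Calls(t-1) + Calls(t-2); Calls(0)=Calls(1)=1. For t=8 this gives 67.

Answer: 67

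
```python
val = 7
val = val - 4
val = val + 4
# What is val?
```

Trace:
`val = 7` → val = 7
`val = val - 4` → val = 3
`val = val + 4` → val = 7
So val = 7

Answer: 7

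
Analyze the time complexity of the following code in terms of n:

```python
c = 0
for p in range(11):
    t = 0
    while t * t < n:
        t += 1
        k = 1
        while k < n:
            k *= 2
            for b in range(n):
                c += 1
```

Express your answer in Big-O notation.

Each loop level contributes: 1 × √n × log n × n. Multiplying the contributions gives O(n√n log n).

Answer: O(n√n log n)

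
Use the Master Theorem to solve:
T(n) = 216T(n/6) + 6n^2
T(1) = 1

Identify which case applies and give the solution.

a=216, b=6, f(n)=6n^2. log_6(216) = 3. Since c=2 < 3, Case 1 applies: T(n) = Θ(n^log_b(a)) = O(n^3).

Answer: O(n^3) - Case 1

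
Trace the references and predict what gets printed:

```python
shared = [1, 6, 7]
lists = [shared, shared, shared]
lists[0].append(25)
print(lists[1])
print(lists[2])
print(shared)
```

Key concept: list of same reference.
Step by step:
`shared = [1, 6, 7]` → shared = [1, 6, 7]
`lists = [shared, shared, shared]` → lists = [[1, 6, 7], [1, 6, 7], [1, 6, 7]]
`lists[0].append(25)` → shared = [1, 6, 7, 25]; lists = [[1, 6, 7, 25], [1, 6, 7, 25], [1, 6, 7, 25]]
`print(lists[1])` → prints [1, 6, 7, 25]
`print(lists[2])` → prints [1, 6, 7, 25]
`print(shared)` → prints [1, 6, 7, 25]

Answer:
[1, 6, 7, 25]
[1, 6, 7, 25]
[1, 6, 7, 25]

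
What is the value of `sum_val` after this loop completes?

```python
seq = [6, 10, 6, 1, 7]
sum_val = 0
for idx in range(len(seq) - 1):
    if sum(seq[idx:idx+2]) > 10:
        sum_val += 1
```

Count windows with sum > 10
`sum_val` takes the values: 0 → 1 → 2

Answer: 2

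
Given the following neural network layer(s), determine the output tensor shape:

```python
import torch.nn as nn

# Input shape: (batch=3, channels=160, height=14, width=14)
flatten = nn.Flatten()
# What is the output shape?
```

Input: (3, 160, 14, 14) -> Output: (3, 31360)

Answer: (3, 31360)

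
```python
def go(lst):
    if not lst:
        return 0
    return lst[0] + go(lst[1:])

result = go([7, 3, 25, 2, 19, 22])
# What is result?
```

7 + 3 + 25 + 2 + 19 + 22 + 0 = 78

Answer: 78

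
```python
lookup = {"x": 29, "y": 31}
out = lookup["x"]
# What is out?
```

Trace:
`lookup = {"x": 29, "y": 31}` → lookup = {'x': 29, 'y': 31}
`out = lookup["x"]` → out = 29
So out = 29

Answer: 29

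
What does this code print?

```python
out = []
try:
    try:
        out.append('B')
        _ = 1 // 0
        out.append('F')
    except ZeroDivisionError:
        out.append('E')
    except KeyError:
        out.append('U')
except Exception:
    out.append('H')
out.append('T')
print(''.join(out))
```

Execution trace: 'B' (inner try body) → 'E' (inner except ZeroDivisionError) → 'T' (after the try/except). Output: BET

Answer: BET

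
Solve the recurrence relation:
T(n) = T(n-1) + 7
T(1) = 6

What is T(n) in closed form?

Unrolling: T(n) = T(1) + 7·(n-1) = 6 + 7(n-1) = 7n - 1.

Answer: T(n) = 7n - 1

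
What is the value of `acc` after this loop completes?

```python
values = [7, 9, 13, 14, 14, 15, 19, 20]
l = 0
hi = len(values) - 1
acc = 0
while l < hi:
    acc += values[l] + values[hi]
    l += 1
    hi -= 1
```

Sum of pairs from ends
`acc` takes the values: 0 → 27 → 55 → 83 → 111

Answer: 111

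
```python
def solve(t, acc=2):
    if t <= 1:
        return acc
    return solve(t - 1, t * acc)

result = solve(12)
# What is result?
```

Accumulator trace (n, acc): (12, 2) -> (11, 24) -> (10, 264) -> (9, 2640) -> (8, 23760) -> (7, 190080) -> (6, 1330560) -> (5, 7983360) -> (4, 39916800) -> (3, 159667200) -> (2, 479001600) -> (1, 958003200) -> return 958003200

Answer: 958003200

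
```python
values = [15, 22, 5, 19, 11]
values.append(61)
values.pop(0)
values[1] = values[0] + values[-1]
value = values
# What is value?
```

Trace:
`values = [15, 22, 5, 19, 11]` → values = [15, 22, 5, 19, 11]
`values.append(61)` → values = [15, 22, 5, 19, 11, 61]
`values.pop(0)` → values = [22, 5, 19, 11, 61]
`values[1] = values[0] + values[-1]` → values = [22, 83, 19, 11, 61]
`value = values` → value = [22, 83, 19, 11, 61]
So value = [22, 83, 19, 11, 61]

Answer: [22, 83, 19, 11, 61]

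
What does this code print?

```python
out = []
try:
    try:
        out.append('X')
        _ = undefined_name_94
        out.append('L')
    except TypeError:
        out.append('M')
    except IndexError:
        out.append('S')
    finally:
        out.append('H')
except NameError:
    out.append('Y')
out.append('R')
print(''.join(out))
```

Execution trace: 'X' (try body) → 'H' (finally) → 'Y' (outer except NameError) → 'R' (after the try/except). Output: XHYR

Answer: XHYR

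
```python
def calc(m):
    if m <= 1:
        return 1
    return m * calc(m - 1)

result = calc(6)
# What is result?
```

calc(6) = 6 * 5 * 4 * 3 * 2 * 1 = 720

Answer: 720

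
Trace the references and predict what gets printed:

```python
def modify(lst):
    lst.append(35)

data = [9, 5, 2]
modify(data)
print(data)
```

Key concept: function modifies passed list.
Step by step:
`data = [9, 5, 2]` → data = [9, 5, 2]
`modify(data)` → data = [9, 5, 2, 35]
`print(data)` → prints [9, 5, 2, 35]

Answer: [9, 5, 2, 35]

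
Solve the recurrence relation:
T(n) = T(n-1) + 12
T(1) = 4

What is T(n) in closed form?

Unrolling: T(n) = T(1) + 12·(n-1) = 4 + 12(n-1) = 12n - 8.

Answer: T(n) = 12n - 8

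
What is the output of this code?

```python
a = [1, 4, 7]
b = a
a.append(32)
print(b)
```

Key concept: basic list aliasing.
Step by step:
`a = [1, 4, 7]` → a = [1, 4, 7]
`b = a` → b = [1, 4, 7] (same object as a)
`a.append(32)` → a = [1, 4, 7, 32] (same object as b); b = [1, 4, 7, 32] (same object as a)
`print(b)` → prints [1, 4, 7, 32]

Answer: [1, 4, 7, 32]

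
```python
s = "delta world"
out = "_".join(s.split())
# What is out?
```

Trace:
`s = "delta world"` → s = 'delta world'
`out = "_".join(s.split())` → out = 'delta_world'
So out = 'delta_world'

Answer: 'delta_world'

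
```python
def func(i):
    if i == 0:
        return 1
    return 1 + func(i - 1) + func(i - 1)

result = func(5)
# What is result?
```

func(i) = 1 + 2·func(i-1), func(0)=1. Closed form: (1+1)·2^5 - 1 = 63.

Answer: 63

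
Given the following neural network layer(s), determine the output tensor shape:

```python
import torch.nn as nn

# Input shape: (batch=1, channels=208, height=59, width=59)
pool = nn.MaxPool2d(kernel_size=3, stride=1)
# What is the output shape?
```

Input: (1, 208, 59, 59) -> Output: (1, 208, 57, 57)

Answer: (1, 208, 57, 57)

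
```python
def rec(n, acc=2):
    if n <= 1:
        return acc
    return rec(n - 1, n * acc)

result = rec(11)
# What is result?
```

Accumulator trace (n, acc): (11, 2) -> (10, 22) -> (9, 220) -> (8, 1980) -> (7, 15840) -> (6, 110880) -> (5, 665280) -> (4, 3326400) -> (3, 13305600) -> (2, 39916800) -> (1, 79833600) -> return 79833600

Answer: 79833600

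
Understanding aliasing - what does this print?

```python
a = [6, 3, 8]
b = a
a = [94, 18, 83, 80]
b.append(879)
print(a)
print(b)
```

Key concept: rebinding vs mutation: a is rebound to a new list, b still points at the original.
Step by step:
`a = [6, 3, 8]` → a = [6, 3, 8]
`b = a` → b = [6, 3, 8] (same object as a)
`a = [94, 18, 83, 80]` → a = [94, 18, 83, 80]
`b.append(879)` → b = [6, 3, 8, 879]
`print(a)` → prints [94, 18, 83, 80]
`print(b)` → prints [6, 3, 8, 879]

Answer:
[94, 18, 83, 80]
[6, 3, 8, 879]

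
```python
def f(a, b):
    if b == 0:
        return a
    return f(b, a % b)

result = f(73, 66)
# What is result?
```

f(73, 66) -> f(66, 7) -> f(7, 3) -> f(3, 1) -> f(1, 0) -> 1

Answer: 1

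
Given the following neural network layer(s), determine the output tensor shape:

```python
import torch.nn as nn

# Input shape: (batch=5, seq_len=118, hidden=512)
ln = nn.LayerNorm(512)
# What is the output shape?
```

Input: (5, 118, 512) -> Output: (5, 118, 512)

Answer: (5, 118, 512)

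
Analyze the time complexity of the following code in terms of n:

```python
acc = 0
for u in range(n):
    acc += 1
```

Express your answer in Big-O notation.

Each loop level contributes: n. Multiplying the contributions gives O(n).

Answer: O(n)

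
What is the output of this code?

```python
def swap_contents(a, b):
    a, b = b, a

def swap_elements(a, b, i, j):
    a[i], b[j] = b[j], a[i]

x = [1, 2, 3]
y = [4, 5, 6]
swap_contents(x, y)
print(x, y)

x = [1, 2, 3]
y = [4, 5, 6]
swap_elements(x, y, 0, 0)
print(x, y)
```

Key concept: parameter rebinding vs mutation.
Step by step:
`x = [1, 2, 3]` → x = [1, 2, 3]
`y = [4, 5, 6]` → y = [4, 5, 6]
`swap_contents(x, y)` → no visible change to tracked variables
`print(x, y)` → prints [1, 2, 3] [4, 5, 6]
`x = [1, 2, 3]` → x = [1, 2, 3]
`y = [4, 5, 6]` → y = [4, 5, 6]
`swap_elements(x, y, 0, 0)` → x = [4, 2, 3]; y = [1, 5, 6]
`print(x, y)` → prints [4, 2, 3] [1, 5, 6]

Answer:
[1, 2, 3] [4, 5, 6]
[4, 2, 3] [1, 5, 6]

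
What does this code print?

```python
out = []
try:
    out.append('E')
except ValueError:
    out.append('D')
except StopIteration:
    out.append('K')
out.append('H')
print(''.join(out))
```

Execution trace: 'E' (try body, no exception) → 'H' (after the try/except). Output: EH

Answer: EH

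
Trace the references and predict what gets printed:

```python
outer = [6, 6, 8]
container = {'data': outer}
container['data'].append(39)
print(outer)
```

Key concept: dict holds reference to list.
Step by step:
`outer = [6, 6, 8]` → outer = [6, 6, 8]
`container = {'data': outer}` → container = {'data': [6, 6, 8]}
`container['data'].append(39)` → outer = [6, 6, 8, 39]; container = {'data': [6, 6, 8, 39]}
`print(outer)` → prints [6, 6, 8, 39]

Answer: [6, 6, 8, 39]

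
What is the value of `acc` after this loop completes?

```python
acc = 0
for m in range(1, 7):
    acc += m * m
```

Sum of squares 1² to 6² = 91
`acc` takes the values: 0 → 1 → 5 → 14 → 30 → 55 → 91

Answer: 91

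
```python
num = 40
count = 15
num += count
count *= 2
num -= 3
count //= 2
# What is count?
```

Trace:
`num = 40` → num = 40
`count = 15` → count = 15
`num += count` → num = 55
`count *= 2` → count = 30
`num -= 3` → num = 52
`count //= 2` → count = 15
So count = 15

Answer: 15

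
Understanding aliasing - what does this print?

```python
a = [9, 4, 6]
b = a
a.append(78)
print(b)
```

Key concept: basic list aliasing.
Step by step:
`a = [9, 4, 6]` → a = [9, 4, 6]
`b = a` → b = [9, 4, 6] (same object as a)
`a.append(78)` → a = [9, 4, 6, 78] (same object as b); b = [9, 4, 6, 78] (same object as a)
`print(b)` → prints [9, 4, 6, 78]

Answer: [9, 4, 6, 78]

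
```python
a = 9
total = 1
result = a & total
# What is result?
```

Trace:
`a = 9` → a = 9
`total = 1` → total = 1
`result = a & total` → result = 1
So result = 1

Answer: 1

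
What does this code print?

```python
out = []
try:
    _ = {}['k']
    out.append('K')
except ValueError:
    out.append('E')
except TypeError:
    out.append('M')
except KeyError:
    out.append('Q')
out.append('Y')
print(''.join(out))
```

Execution trace: 'Q' (except KeyError) → 'Y' (after the try/except). Output: QY

Answer: QY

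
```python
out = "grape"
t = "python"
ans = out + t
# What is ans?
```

Trace:
`out = "grape"` → out = 'grape'
`t = "python"` → t = 'python'
`ans = out + t` → ans = 'grapepython'
So ans = 'grapepython'

Answer: 'grapepython'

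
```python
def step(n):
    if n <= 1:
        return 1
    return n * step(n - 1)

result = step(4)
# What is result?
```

step(4) = 4 * 3 * 2 * 1 = 24

Answer: 24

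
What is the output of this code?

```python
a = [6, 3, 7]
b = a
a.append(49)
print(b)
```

Key concept: basic list aliasing.
Step by step:
`a = [6, 3, 7]` → a = [6, 3, 7]
`b = a` → b = [6, 3, 7] (same object as a)
`a.append(49)` → a = [6, 3, 7, 49] (same object as b); b = [6, 3, 7, 49] (same object as a)
`print(b)` → prints [6, 3, 7, 49]

Answer: [6, 3, 7, 49]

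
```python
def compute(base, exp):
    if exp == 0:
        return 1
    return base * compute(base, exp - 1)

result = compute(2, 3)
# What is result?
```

compute(2, 3) = 2 * 2 * 2 = 8

Answer: 8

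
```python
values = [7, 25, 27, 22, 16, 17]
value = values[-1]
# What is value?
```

Trace:
`values = [7, 25, 27, 22, 16, 17]` → values = [7, 25, 27, 22, 16, 17]
`value = values[-1]` → value = 17
So value = 17

Answer: 17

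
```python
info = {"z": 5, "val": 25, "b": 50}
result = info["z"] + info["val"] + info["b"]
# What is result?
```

Trace:
`info = {"z": 5, "val": 25, "b": 50}` → info = {'z': 5, 'val': 25, 'b': 50}
`result = info["z"] + info["val"] + info["b"]` → result = 80
So result = 80

Answer: 80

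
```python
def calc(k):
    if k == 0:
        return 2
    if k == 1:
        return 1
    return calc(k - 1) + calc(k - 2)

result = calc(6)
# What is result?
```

Build up from base cases: calc(0)=2, calc(1)=1, calc(2)=3, calc(3)=4, calc(4)=7, calc(5)=11, calc(6)=18

Answer: 18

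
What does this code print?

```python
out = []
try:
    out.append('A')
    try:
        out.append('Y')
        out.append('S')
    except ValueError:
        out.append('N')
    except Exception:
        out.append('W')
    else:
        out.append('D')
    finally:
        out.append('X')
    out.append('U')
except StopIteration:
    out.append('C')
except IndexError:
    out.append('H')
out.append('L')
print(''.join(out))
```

Execution trace: 'A' (try body) → 'Y' (inner try body) → 'S' (inner try body, no exception) → 'D' (inner else) → 'X' (inner finally) → 'U' (try body, no exception) → 'L' (after the try/except). Output: AYSDXUL

Answer: AYSDXUL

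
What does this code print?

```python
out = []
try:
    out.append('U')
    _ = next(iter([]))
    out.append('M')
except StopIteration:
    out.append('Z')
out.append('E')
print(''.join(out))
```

Execution trace: 'U' (try body) → 'Z' (except StopIteration) → 'E' (after the try/except). Output: UZE

Answer: UZE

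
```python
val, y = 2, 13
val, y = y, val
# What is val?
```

Trace:
`val, y = 2, 13` → val = 2; y = 13
`val, y = y, val` → val = 13; y = 2
So val = 13

Answer: 13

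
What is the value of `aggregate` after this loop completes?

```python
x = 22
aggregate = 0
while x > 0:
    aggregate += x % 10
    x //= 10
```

Sum digits of 22
`aggregate` takes the values: 0 → 2 → 4

Answer: 4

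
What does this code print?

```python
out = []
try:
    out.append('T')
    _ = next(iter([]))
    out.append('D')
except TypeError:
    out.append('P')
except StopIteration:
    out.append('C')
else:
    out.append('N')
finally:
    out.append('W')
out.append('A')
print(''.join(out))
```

Execution trace: 'T' (try body) → 'C' (except StopIteration) → 'W' (finally) → 'A' (after the try/except). Output: TCWA

Answer: TCWA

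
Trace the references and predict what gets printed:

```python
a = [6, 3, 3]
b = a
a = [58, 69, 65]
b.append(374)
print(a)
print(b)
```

Key concept: rebinding vs mutation: a is rebound to a new list, b still points at the original.
Step by step:
`a = [6, 3, 3]` → a = [6, 3, 3]
`b = a` → b = [6, 3, 3] (same object as a)
`a = [58, 69, 65]` → a = [58, 69, 65]
`b.append(374)` → b = [6, 3, 3, 374]
`print(a)` → prints [58, 69, 65]
`print(b)` → prints [6, 3, 3, 374]

Answer:
[58, 69, 65]
[6, 3, 3, 374]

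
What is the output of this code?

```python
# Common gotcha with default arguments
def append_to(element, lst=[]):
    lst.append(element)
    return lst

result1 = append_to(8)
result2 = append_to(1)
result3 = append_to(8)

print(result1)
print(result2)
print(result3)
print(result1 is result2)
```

Key concept: mutable default argument gotcha.
Step by step:
`result1 = append_to(8)` → result1 = [8]
`result2 = append_to(1)` → result1 = [8, 1] (same object as result2); result2 = [8, 1] (same object as result1)
`result3 = append_to(8)` → result1 = [8, 1, 8] (same object as result2, result3); result2 = [8, 1, 8] (same object as result1, result3); result3 = [8, 1, 8] (same object as result1, result2)
`print(result1)` → prints [8, 1, 8]
`print(result2)` → prints [8, 1, 8]
`print(result3)` → prints [8, 1, 8]
`print(result1 is result2)` → prints True

Answer:
[8, 1, 8]
[8, 1, 8]
[8, 1, 8]
True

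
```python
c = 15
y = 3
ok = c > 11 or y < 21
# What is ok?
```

Trace:
`c = 15` → c = 15
`y = 3` → y = 3
`ok = c > 11 or y < 21` → ok = True
So ok = True

Answer: True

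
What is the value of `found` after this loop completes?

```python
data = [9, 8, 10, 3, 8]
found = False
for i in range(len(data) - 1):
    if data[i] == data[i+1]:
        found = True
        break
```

Check consecutive duplicates in [9, 8, 10, 3, 8]
`found` takes the values: False

Answer: False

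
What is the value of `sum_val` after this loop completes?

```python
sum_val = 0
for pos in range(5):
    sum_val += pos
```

Sum of 0 to 4 = 10
`sum_val` takes the values: 0 → 1 → 3 → 6 → 10

Answer: 10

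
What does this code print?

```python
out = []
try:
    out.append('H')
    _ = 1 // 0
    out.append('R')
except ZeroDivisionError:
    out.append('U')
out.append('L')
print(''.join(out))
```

Execution trace: 'H' (try body) → 'U' (except ZeroDivisionError) → 'L' (after the try/except). Output: HUL

Answer: HUL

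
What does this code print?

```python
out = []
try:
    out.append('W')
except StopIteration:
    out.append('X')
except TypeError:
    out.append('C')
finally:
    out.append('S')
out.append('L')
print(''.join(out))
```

Execution trace: 'W' (try body, no exception) → 'S' (finally) → 'L' (after the try/except). Output: WSL

Answer: WSL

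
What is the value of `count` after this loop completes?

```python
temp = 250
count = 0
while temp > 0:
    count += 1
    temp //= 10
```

Count digits by repeated division by 10
`count` takes the values: 0 → 1 → 2 → 3

Answer: 3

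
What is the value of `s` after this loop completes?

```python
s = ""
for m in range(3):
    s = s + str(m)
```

Concatenate digits 0 to 2
`s` takes the values: "" → "0" → "01" → "012"

Answer: "012"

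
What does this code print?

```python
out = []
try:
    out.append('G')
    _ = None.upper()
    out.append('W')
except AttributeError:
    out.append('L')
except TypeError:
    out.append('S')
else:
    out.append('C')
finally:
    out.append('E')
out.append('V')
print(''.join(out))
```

Execution trace: 'G' (try body) → 'L' (except AttributeError) → 'E' (finally) → 'V' (after the try/except). Output: GLEV

Answer: GLEV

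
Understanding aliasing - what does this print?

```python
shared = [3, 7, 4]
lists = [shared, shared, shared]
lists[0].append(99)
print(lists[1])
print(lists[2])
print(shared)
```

Key concept: list of same reference.
Step by step:
`shared = [3, 7, 4]` → shared = [3, 7, 4]
`lists = [shared, shared, shared]` → lists = [[3, 7, 4], [3, 7, 4], [3, 7, 4]]
`lists[0].append(99)` → shared = [3, 7, 4, 99]; lists = [[3, 7, 4, 99], [3, 7, 4, 99], [3, 7, 4, 99]]
`print(lists[1])` → prints [3, 7, 4, 99]
`print(lists[2])` → prints [3, 7, 4, 99]
`print(shared)` → prints [3, 7, 4, 99]

Answer:
[3, 7, 4, 99]
[3, 7, 4, 99]
[3, 7, 4, 99]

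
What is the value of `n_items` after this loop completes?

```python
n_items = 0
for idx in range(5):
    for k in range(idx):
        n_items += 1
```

Triangle number: 0+1+2+...+4
`n_items` takes the values: 0 → 1 → 2 → 3 → 4 → 5 → 6 → 7 → 8 → 9 → 10

Answer: 10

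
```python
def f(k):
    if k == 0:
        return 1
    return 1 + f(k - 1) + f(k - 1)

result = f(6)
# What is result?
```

f(k) = 1 + 2·f(k-1), f(0)=1. Closed form: (1+1)·2^6 - 1 = 127.

Answer: 127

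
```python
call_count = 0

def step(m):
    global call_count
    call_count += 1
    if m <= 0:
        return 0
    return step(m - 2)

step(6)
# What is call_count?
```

Linear recursion stepping by 2: 4 calls from m=6 down to ≤0.

Answer: 4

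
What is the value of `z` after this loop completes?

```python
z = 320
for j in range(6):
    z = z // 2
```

Halve 6 times: 320 // 2^6 = 5
`z` takes the values: 320 → 160 → 80 → 40 → 20 → 10 → 5

Answer: 5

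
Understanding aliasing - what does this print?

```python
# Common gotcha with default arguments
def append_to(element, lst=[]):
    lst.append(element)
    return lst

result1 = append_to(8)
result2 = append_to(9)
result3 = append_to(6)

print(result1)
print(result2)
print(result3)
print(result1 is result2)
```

Key concept: mutable default argument gotcha.
Step by step:
`result1 = append_to(8)` → result1 = [8]
`result2 = append_to(9)` → result1 = [8, 9] (same object as result2); result2 = [8, 9] (same object as result1)
`result3 = append_to(6)` → result1 = [8, 9, 6] (same object as result2, result3); result2 = [8, 9, 6] (same object as result1, result3); result3 = [8, 9, 6] (same object as result1, result2)
`print(result1)` → prints [8, 9, 6]
`print(result2)` → prints [8, 9, 6]
`print(result3)` → prints [8, 9, 6]
`print(result1 is result2)` → prints True

Answer:
[8, 9, 6]
[8, 9, 6]
[8, 9, 6]
True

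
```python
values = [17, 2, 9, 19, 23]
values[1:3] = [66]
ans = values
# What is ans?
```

Trace:
`values = [17, 2, 9, 19, 23]` → values = [17, 2, 9, 19, 23]
`values[1:3] = [66]` → values = [17, 66, 19, 23]
`ans = values` → ans = [17, 66, 19, 23]
So ans = [17, 66, 19, 23]

Answer: [17, 66, 19, 23]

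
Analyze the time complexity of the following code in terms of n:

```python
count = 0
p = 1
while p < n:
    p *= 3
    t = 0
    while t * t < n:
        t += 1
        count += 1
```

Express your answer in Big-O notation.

Each loop level contributes: log n × √n. Multiplying the contributions gives O(√n log n).

Answer: O(√n log n)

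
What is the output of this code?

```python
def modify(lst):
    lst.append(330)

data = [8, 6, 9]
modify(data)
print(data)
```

Key concept: function modifies passed list.
Step by step:
`data = [8, 6, 9]` → data = [8, 6, 9]
`modify(data)` → data = [8, 6, 9, 330]
`print(data)` → prints [8, 6, 9, 330]

Answer: [8, 6, 9, 330]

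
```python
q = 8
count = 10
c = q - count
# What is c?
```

Trace:
`q = 8` → q = 8
`count = 10` → count = 10
`c = q - count` → c = -2
So c = -2

Answer: -2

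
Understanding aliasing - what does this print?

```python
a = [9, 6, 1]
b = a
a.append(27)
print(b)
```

Key concept: basic list aliasing.
Step by step:
`a = [9, 6, 1]` → a = [9, 6, 1]
`b = a` → b = [9, 6, 1] (same object as a)
`a.append(27)` → a = [9, 6, 1, 27] (same object as b); b = [9, 6, 1, 27] (same object as a)
`print(b)` → prints [9, 6, 1, 27]

Answer: [9, 6, 1, 27]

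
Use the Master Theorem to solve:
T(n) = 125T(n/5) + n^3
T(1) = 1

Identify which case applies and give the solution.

a=125, b=5, f(n)=n^3. log_5(125) = 3. Since c=3 = 3, Case 2 applies: T(n) = Θ(n^log_b(a) · log n) = O(n^3 log n).

Answer: O(n^3 log n) - Case 2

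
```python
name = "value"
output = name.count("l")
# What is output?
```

Trace:
`name = "value"` → name = 'value'
`output = name.count("l")` → output = 1
So output = 1

Answer: 1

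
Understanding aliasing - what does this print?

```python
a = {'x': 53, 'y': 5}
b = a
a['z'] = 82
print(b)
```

Key concept: dict aliasing.
Step by step:
`a = {'x': 53, 'y': 5}` → a = {'x': 53, 'y': 5}
`b = a` → b = {'x': 53, 'y': 5} (same object as a)
`a['z'] = 82` → a = {'x': 53, 'y': 5, 'z': 82} (same object as b); b = {'x': 53, 'y': 5, 'z': 82} (same object as a)
`print(b)` → prints {'x': 53, 'y': 5, 'z': 82}

Answer: {'x': 53, 'y': 5, 'z': 82}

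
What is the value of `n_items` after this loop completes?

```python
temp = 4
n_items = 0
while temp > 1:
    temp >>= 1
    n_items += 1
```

Count right shifts until 1
`n_items` takes the values: 0 → 1 → 2

Answer: 2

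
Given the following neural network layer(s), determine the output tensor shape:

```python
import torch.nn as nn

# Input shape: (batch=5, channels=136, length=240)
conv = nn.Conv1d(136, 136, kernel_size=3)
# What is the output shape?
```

Input: (5, 136, 240) -> Output: (5, 136, 238)

Answer: (5, 136, 238)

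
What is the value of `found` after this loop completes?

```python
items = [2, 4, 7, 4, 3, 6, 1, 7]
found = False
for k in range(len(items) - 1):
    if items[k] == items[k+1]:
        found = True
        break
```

Check consecutive duplicates in [2, 4, 7, 4, 3, 6, 1, 7]
`found` takes the values: False

Answer: False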